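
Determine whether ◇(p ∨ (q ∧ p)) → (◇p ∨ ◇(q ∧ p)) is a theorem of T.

Tableau for the negation ¬(◇(p ∨ (q ∧ p)) → (◇p ∨ ◇(q ∧ p))):
1. ¬(◇(p ∨ (q ∧ p)) → (◇p ∨ ◇(q ∧ p))), 0
2. ◇(p ∨ (q ∧ p)), 0   [¬→-rule on 1]
3. ¬(◇p ∨ ◇(q ∧ p)), 0   [¬→-rule on 1]
4. ¬◇p, 0   [¬∨-rule on 3]
5. ¬◇(q ∧ p), 0   [¬∨-rule on 3]
6. ¬p, 0   [¬◇-rule on 4 via 0R0]
7. ¬(q ∧ p), 0   [¬◇-rule on 5 via 0R0]
8. p ∨ (q ∧ p), 1   [◇-rule on 2: fresh world 1, 0R1]
9. ¬p, 1   [¬◇-rule on 4 via 0R1]
10. ¬(q ∧ p), 1   [¬◇-rule on 5 via 0R1]
11. q ∧ p, 1   [∨-rule on 8 (branches; this branch)]
12. q, 1   [∧-rule on 11]
13. p, 1   [∧-rule on 11]
Accessibility: 0R0, 0R1, 1R1
Branch closes: p and ¬p both at 1.
Every branch of the negation's tableau closes; the branch above is one of them.

Valid in T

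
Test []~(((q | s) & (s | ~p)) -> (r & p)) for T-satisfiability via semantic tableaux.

Satisfiable (open branch found)

1. []~(((q | s) & (s | ~p)) -> (r & p)), u
2. ~(((q | s) & (s | ~p)) -> (r & p)), u
3. (q | s) & (s | ~p), u
4. ~(r & p), u
5. q | s, u
6. s | ~p, u
7. ~p, u
8. s, u
Accessibility: uRu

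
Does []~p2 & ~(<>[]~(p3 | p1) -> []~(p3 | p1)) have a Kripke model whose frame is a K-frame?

Satisfiable

1. []~p2 & ~(<>[]~(p3 | p1) -> []~(p3 | p1)), 0
2. []~p2, 0   [&-rule on 1]
3. ~(<>[]~(p3 | p1) -> []~(p3 | p1)), 0   [&-rule on 1]
4. <>[]~(p3 | p1), 0   [~->-rule on 3]
5. ~[]~(p3 | p1), 0   [~->-rule on 3]
6. []~(p3 | p1), 1   [<>-rule on 4: fresh world 1, 0R1]
7. ~p2, 1   [[]-rule on 2 via 0R1]
8. p3 | p1, 2   [~[]-rule on 5: fresh world 2, 0R2]
9. ~p2, 2   [[]-rule on 2 via 0R2]
10. p1, 2   [|-rule on 8 (branches; this branch)]
Accessibility: 0R1, 0R2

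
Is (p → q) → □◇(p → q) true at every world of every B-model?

Valid

Tableau for the negation ¬((p → q) → □◇(p → q)):
1. ¬((p → q) → □◇(p → q)), 0
2. p → q, 0
3. ¬□◇(p → q), 0
4. q, 0
5. ¬◇(p → q), 1
6. ¬(p → q), 0
7. p, 0
8. ¬q, 0
Accessibility: 0R0, 0R1, 1R0, 1R1
Branch closes: q and ¬q both at 0.
Every branch of the negation's tableau closes; the branch above is one of them.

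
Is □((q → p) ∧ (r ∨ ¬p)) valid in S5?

Tableau for the negation ¬□((q → p) ∧ (r ∨ ¬p)):
1. ¬□((q → p) ∧ (r ∨ ¬p)), 0
2. ¬((q → p) ∧ (r ∨ ¬p)), 1
3. ¬(r ∨ ¬p), 1
4. ¬r, 1
5. p, 1
Accessibility: 0R0, 0R1, 1R0, 1R1
The negation has an open branch (countermodel exists).

Invalid (countermodel exists)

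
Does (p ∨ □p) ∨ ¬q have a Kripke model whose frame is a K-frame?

Yes, satisfiable

1. (p ∨ □p) ∨ ¬q, u
2. ¬q, u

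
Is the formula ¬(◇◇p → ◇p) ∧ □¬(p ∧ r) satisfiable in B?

1. ¬(◇◇p → ◇p) ∧ □¬(p ∧ r), w0
2. ¬(◇◇p → ◇p), w0   [∧-rule on 1]
3. □¬(p ∧ r), w0   [∧-rule on 1]
4. ◇◇p, w0   [¬→-rule on 2]
5. ¬◇p, w0   [¬→-rule on 2]
6. ¬(p ∧ r), w0   [□-rule on 3 via w0Rw0]
7. ¬p, w0   [¬◇-rule on 5 via w0Rw0]
8. ¬r, w0   [¬∧-rule on 6 (branches; this branch)]
9. ◇p, w1   [◇-rule on 4: fresh world w1, w0Rw1]
10. ¬(p ∧ r), w1   [□-rule on 3 via w0Rw1]
11. ¬p, w1   [¬◇-rule on 5 via w0Rw1]
12. ¬r, w1   [¬∧-rule on 10 (branches; this branch)]
13. p, w2   [◇-rule on 9: fresh world w2, w1Rw2]
Accessibility: w0Rw0, w0Rw1, w1Rw0, w1Rw1, w1Rw2, w2Rw1, w2Rw2

Satisfiable (open branch found)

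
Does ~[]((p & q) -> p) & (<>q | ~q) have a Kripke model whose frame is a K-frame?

Unsatisfiable

1. ~[]((p & q) -> p) & (<>q | ~q), w0
2. ~[]((p & q) -> p), w0   [&-rule on 1]
3. <>q | ~q, w0   [&-rule on 1]
4. ~q, w0   [|-rule on 3 (branches; this branch)]
5. ~((p & q) -> p), w1   [~[]-rule on 2: fresh world w1, w0Rw1]
6. p & q, w1   [~->-rule on 5]
7. ~p, w1   [~->-rule on 5]
8. p, w1   [&-rule on 6]
9. q, w1   [&-rule on 6]
Accessibility: w0Rw1
Branch closes: p and ~p both at w1.
(One branch shown.) All branches close.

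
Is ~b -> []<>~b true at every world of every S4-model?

Tableau for the negation ~(~b -> []<>~b):
1. ~(~b -> []<>~b), w0
2. ~b, w0
3. ~[]<>~b, w0
4. ~<>~b, w1
5. b, w1
Accessibility: w0Rw0, w0Rw1, w1Rw1
The negation has an open branch (countermodel exists).

No, not valid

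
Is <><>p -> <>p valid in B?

Tableau for the negation ~(<><>p -> <>p):
1. ~(<><>p -> <>p), w0
2. <><>p, w0
3. ~<>p, w0
4. ~p, w0
5. <>p, w1
6. ~p, w1
7. p, w2
Accessibility: w0Rw0, w0Rw1, w1Rw0, w1Rw1, w1Rw2, w2Rw1, w2Rw2
The negation has an open branch (countermodel exists).

Invalid (countermodel exists)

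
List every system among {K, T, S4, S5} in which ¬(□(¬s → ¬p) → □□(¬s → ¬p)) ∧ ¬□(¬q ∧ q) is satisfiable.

S4-tableau for the formula:
1. ¬(□(¬s → ¬p) → □□(¬s → ¬p)) ∧ ¬□(¬q ∧ q), u
2. ¬(□(¬s → ¬p) → □□(¬s → ¬p)), u   [∧-rule on 1]
3. ¬□(¬q ∧ q), u   [∧-rule on 1]
4. □(¬s → ¬p), u   [¬→-rule on 2]
5. ¬□□(¬s → ¬p), u   [¬→-rule on 2]
6. ¬s → ¬p, u   [□-rule on 4 via uRu]
7. ¬p, u   [→-rule on 6 (branches; this branch)]
8. ¬(¬q ∧ q), v   [¬□-rule on 3: fresh world v, uRv]
9. ¬s → ¬p, v   [□-rule on 4 via uRv]
10. ¬q, v   [¬∧-rule on 8 (branches; this branch)]
11. ¬p, v   [→-rule on 9 (branches; this branch)]
12. ¬□(¬s → ¬p), w   [¬□-rule on 5: fresh world w, uRw]
13. ¬s → ¬p, w   [□-rule on 4 via uRw]
14. ¬p, w   [→-rule on 13 (branches; this branch)]
15. ¬(¬s → ¬p), x   [¬□-rule on 12: fresh world x, wRx]
16. ¬s, x   [¬→-rule on 15]
17. p, x   [¬→-rule on 15]
18. ¬s → ¬p, x   [□-rule on 4 via uRx]
19. ¬p, x   [→-rule on 18 (branches; this branch)]
Accessibility: uRu, uRv, uRw, uRx, vRv, wRw, wRx, xRx
Branch closes: p and ¬p both at x.
Every branch closes (one shown): unsatisfiable in S4, hence also in S5 (every S5-frame is an S4-frame).
T-tableau for the formula:
1. ¬(□(¬s → ¬p) → □□(¬s → ¬p)) ∧ ¬□(¬q ∧ q), u
2. ¬(□(¬s → ¬p) → □□(¬s → ¬p)), u   [∧-rule on 1]
3. ¬□(¬q ∧ q), u   [∧-rule on 1]
4. □(¬s → ¬p), u   [¬→-rule on 2]
5. ¬□□(¬s → ¬p), u   [¬→-rule on 2]
6. ¬s → ¬p, u   [□-rule on 4 via uRu]
7. ¬p, u   [→-rule on 6 (branches; this branch)]
8. ¬(¬q ∧ q), v   [¬□-rule on 3: fresh world v, uRv]
9. ¬s → ¬p, v   [□-rule on 4 via uRv]
10. ¬q, v   [¬∧-rule on 8 (branches; this branch)]
11. ¬p, v   [→-rule on 9 (branches; this branch)]
12. ¬□(¬s → ¬p), w   [¬□-rule on 5: fresh world w, uRw]
13. ¬s → ¬p, w   [□-rule on 4 via uRw]
14. ¬p, w   [→-rule on 13 (branches; this branch)]
15. ¬(¬s → ¬p), x   [¬□-rule on 12: fresh world x, wRx]
16. ¬s, x   [¬→-rule on 15]
17. p, x   [¬→-rule on 15]
Accessibility: uRu, uRv, uRw, vRv, wRw, wRx, xRx
Complete open branch: satisfiable in T, hence also in K (this T-model is also a K-model).

K, T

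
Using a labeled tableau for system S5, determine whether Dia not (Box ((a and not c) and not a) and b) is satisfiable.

Satisfiable (open branch found)

1. Dia not (Box ((a and not c) and not a) and b), 0
2. not (Box ((a and not c) and not a) and b), 1
3. not b, 1
Accessibility: 0R0, 0R1, 1R0, 1R1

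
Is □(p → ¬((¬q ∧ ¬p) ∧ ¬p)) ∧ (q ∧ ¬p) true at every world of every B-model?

Invalid (countermodel exists)

Tableau for the negation ¬(□(p → ¬((¬q ∧ ¬p) ∧ ¬p)) ∧ (q ∧ ¬p)):
1. ¬(□(p → ¬((¬q ∧ ¬p) ∧ ¬p)) ∧ (q ∧ ¬p)), 0
2. ¬(q ∧ ¬p), 0
3. p, 0
Accessibility: 0R0
The negation has an open branch (countermodel exists).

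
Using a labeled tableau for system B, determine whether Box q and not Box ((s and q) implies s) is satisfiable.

1. Box q and not Box ((s and q) implies s), w0
2. Box q, w0   [and-rule on 1]
3. not Box ((s and q) implies s), w0   [and-rule on 1]
4. q, w0   [Box-rule on 2 via w0Rw0]
5. not ((s and q) implies s), w1   [neg-Box-rule on 3: fresh world w1, w0Rw1]
6. s and q, w1   [neg-implies-rule on 5]
7. not s, w1   [neg-implies-rule on 5]
8. s, w1   [and-rule on 6]
9. q, w1   [and-rule on 6]
Accessibility: w0Rw0, w0Rw1, w1Rw0, w1Rw1
Branch closes: s and not s both at w1.
Every branch closes; the branch above is one of them.

No, unsatisfiable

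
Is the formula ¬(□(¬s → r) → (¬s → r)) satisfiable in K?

1. ¬(□(¬s → r) → (¬s → r)), 0
2. □(¬s → r), 0
3. ¬(¬s → r), 0
4. ¬s, 0
5. ¬r, 0

Satisfiable (open branch found)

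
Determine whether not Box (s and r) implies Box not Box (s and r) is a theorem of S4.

Tableau for the negation not (not Box (s and r) implies Box not Box (s and r)):
1. not (not Box (s and r) implies Box not Box (s and r)), w0
2. not Box (s and r), w0
3. not Box not Box (s and r), w0
4. not (s and r), w1
5. not r, w1
6. Box (s and r), w2
7. s and r, w2
8. s, w2
9. r, w2
Accessibility: w0Rw0, w0Rw1, w0Rw2, w1Rw1, w2Rw2
The negation has an open branch (countermodel exists).

No, not valid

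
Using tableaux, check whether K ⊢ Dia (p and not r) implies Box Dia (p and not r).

Tableau for the negation not (Dia (p and not r) implies Box Dia (p and not r)):
1. not (Dia (p and not r) implies Box Dia (p and not r)), w0
2. Dia (p and not r), w0
3. not Box Dia (p and not r), w0
4. p and not r, w1
5. p, w1
6. not r, w1
7. not Dia (p and not r), w2
Accessibility: w0Rw1, w0Rw2
The negation has an open branch (countermodel exists).

Invalid (countermodel exists)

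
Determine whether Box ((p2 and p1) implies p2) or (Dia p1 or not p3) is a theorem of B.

Valid

Tableau for the negation not (Box ((p2 and p1) implies p2) or (Dia p1 or not p3)):
1. not (Box ((p2 and p1) implies p2) or (Dia p1 or not p3)), 0
2. not Box ((p2 and p1) implies p2), 0   [neg-or-rule on 1]
3. not (Dia p1 or not p3), 0   [neg-or-rule on 1]
4. not Dia p1, 0   [neg-or-rule on 3]
5. p3, 0   [neg-or-rule on 3]
6. not p1, 0   [neg-Dia-rule on 4 via 0R0]
7. not ((p2 and p1) implies p2), 1   [neg-Box-rule on 2: fresh world 1, 0R1]
8. p2 and p1, 1   [neg-implies-rule on 7]
9. not p2, 1   [neg-implies-rule on 7]
10. p2, 1   [and-rule on 8]
11. p1, 1   [and-rule on 8]
Accessibility: 0R0, 0R1, 1R0, 1R1
Branch closes: p2 and not p2 both at 1.
All branches of the negation close; one closing branch shown above.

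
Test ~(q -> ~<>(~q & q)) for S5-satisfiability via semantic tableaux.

Unsatisfiable (every branch closes)

1. ~(q -> ~<>(~q & q)), u
2. q, u
3. <>(~q & q), u
4. ~q & q, v
5. ~q, v
6. q, v
Accessibility: uRu, uRv, vRu, vRv
Branch closes: q and ~q both at v.
(One branch shown.) All branches close.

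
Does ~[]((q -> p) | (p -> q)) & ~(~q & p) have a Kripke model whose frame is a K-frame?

1. ~[]((q -> p) | (p -> q)) & ~(~q & p), u
2. ~[]((q -> p) | (p -> q)), u
3. ~(~q & p), u
4. ~p, u
5. ~((q -> p) | (p -> q)), v
6. ~(q -> p), v
7. ~(p -> q), v
8. q, v
9. ~p, v
10. p, v
11. ~q, v
Accessibility: uRv
Branch closes: p and ~p both at v.
(One branch shown.) All branches close.

Unsatisfiable (every branch closes)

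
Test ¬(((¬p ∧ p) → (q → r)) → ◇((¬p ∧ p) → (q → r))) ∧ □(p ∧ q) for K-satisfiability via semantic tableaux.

Satisfiable (open branch found)

1. ¬(((¬p ∧ p) → (q → r)) → ◇((¬p ∧ p) → (q → r))) ∧ □(p ∧ q), w0
2. ¬(((¬p ∧ p) → (q → r)) → ◇((¬p ∧ p) → (q → r))), w0   [∧-rule on 1]
3. □(p ∧ q), w0   [∧-rule on 1]
4. (¬p ∧ p) → (q → r), w0   [¬→-rule on 2]
5. ¬◇((¬p ∧ p) → (q → r)), w0   [¬→-rule on 2]
6. q → r, w0   [→-rule on 4 (branches; this branch)]
7. r, w0   [→-rule on 6 (branches; this branch)]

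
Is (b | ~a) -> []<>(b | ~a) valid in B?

Valid in B

Tableau for the negation ~((b | ~a) -> []<>(b | ~a)):
1. ~((b | ~a) -> []<>(b | ~a)), u
2. b | ~a, u   [~->-rule on 1]
3. ~[]<>(b | ~a), u   [~->-rule on 1]
4. ~a, u   [|-rule on 2 (branches; this branch)]
5. ~<>(b | ~a), v   [~[]-rule on 3: fresh world v, uRv]
6. ~(b | ~a), u   [~<>-rule on 5 via vRu]
7. ~b, u   [~|-rule on 6]
8. a, u   [~|-rule on 6]
Accessibility: uRu, uRv, vRu, vRv
Branch closes: a and ~a both at u.
All branches of the negation close; one closing branch shown above.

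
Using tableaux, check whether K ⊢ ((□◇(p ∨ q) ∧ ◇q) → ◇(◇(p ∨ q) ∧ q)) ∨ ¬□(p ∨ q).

Valid in K

Tableau for the negation ¬(((□◇(p ∨ q) ∧ ◇q) → ◇(◇(p ∨ q) ∧ q)) ∨ ¬□(p ∨ q)):
1. ¬(((□◇(p ∨ q) ∧ ◇q) → ◇(◇(p ∨ q) ∧ q)) ∨ ¬□(p ∨ q)), w0
2. ¬((□◇(p ∨ q) ∧ ◇q) → ◇(◇(p ∨ q) ∧ q)), w0
3. □(p ∨ q), w0
4. □◇(p ∨ q) ∧ ◇q, w0
5. ¬◇(◇(p ∨ q) ∧ q), w0
6. □◇(p ∨ q), w0
7. ◇q, w0
8. q, w1
9. p ∨ q, w1
10. ¬(◇(p ∨ q) ∧ q), w1
11. ◇(p ∨ q), w1
12. ¬◇(p ∨ q), w1
13. p ∨ q, w2
14. ¬(p ∨ q), w2
15. ¬p, w2
16. ¬q, w2
17. q, w2
Accessibility: w0Rw1, w1Rw2
Branch closes: q and ¬q both at w2.
Every branch of the negation's tableau closes; the branch above is one of them.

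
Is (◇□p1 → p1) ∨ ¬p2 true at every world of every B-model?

Valid

Tableau for the negation ¬((◇□p1 → p1) ∨ ¬p2):
1. ¬((◇□p1 → p1) ∨ ¬p2), 0
2. ¬(◇□p1 → p1), 0   [¬∨-rule on 1]
3. p2, 0   [¬∨-rule on 1]
4. ◇□p1, 0   [¬→-rule on 2]
5. ¬p1, 0   [¬→-rule on 2]
6. □p1, 1   [◇-rule on 4: fresh world 1, 0R1]
7. p1, 0   [□-rule on 6 via 1R0]
Accessibility: 0R0, 0R1, 1R0, 1R1
Branch closes: p1 and ¬p1 both at 0.
All branches of the negation close; one closing branch shown above.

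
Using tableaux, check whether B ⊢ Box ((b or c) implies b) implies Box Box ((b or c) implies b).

Tableau for the negation not (Box ((b or c) implies b) implies Box Box ((b or c) implies b)):
1. not (Box ((b or c) implies b) implies Box Box ((b or c) implies b)), w0
2. Box ((b or c) implies b), w0   [neg-implies-rule on 1]
3. not Box Box ((b or c) implies b), w0   [neg-implies-rule on 1]
4. (b or c) implies b, w0   [Box-rule on 2 via w0Rw0]
5. b, w0   [implies-rule on 4 (branches; this branch)]
6. not Box ((b or c) implies b), w1   [neg-Box-rule on 3: fresh world w1, w0Rw1]
7. (b or c) implies b, w1   [Box-rule on 2 via w0Rw1]
8. b, w1   [implies-rule on 7 (branches; this branch)]
9. not ((b or c) implies b), w2   [neg-Box-rule on 6: fresh world w2, w1Rw2]
10. b or c, w2   [neg-implies-rule on 9]
11. not b, w2   [neg-implies-rule on 9]
12. c, w2   [or-rule on 10 (branches; this branch)]
Accessibility: w0Rw0, w0Rw1, w1Rw0, w1Rw1, w1Rw2, w2Rw1, w2Rw2
The negation has an open branch (countermodel exists).

Not valid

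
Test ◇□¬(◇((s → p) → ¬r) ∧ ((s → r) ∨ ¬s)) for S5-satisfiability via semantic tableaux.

Satisfiable

1. ◇□¬(◇((s → p) → ¬r) ∧ ((s → r) ∨ ¬s)), w0
2. □¬(◇((s → p) → ¬r) ∧ ((s → r) ∨ ¬s)), w1
3. ¬(◇((s → p) → ¬r) ∧ ((s → r) ∨ ¬s)), w0
4. ¬(◇((s → p) → ¬r) ∧ ((s → r) ∨ ¬s)), w1
5. ¬((s → r) ∨ ¬s), w0
6. ¬(s → r), w0
7. s, w0
8. ¬r, w0
9. ¬((s → r) ∨ ¬s), w1
10. ¬(s → r), w1
11. s, w1
12. ¬r, w1
Accessibility: w0Rw0, w0Rw1, w1Rw0, w1Rw1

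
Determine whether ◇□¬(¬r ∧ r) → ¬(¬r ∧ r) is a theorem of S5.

Valid in S5

Tableau for the negation ¬(◇□¬(¬r ∧ r) → ¬(¬r ∧ r)):
1. ¬(◇□¬(¬r ∧ r) → ¬(¬r ∧ r)), 0
2. ◇□¬(¬r ∧ r), 0   [¬→-rule on 1]
3. ¬r ∧ r, 0   [¬→-rule on 1]
4. ¬r, 0   [∧-rule on 3]
5. r, 0   [∧-rule on 3]
Accessibility: 0R0
Branch closes: r and ¬r both at 0.
All branches of the negation close; one closing branch shown above.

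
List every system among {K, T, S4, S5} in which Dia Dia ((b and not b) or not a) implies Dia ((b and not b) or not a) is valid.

T-tableau for the negation not (Dia Dia ((b and not b) or not a) implies Dia ((b and not b) or not a)):
1. not (Dia Dia ((b and not b) or not a) implies Dia ((b and not b) or not a)), w0
2. Dia Dia ((b and not b) or not a), w0
3. not Dia ((b and not b) or not a), w0
4. not ((b and not b) or not a), w0
5. not (b and not b), w0
6. a, w0
7. b, w0
8. Dia ((b and not b) or not a), w1
9. not ((b and not b) or not a), w1
10. not (b and not b), w1
11. a, w1
12. b, w1
13. (b and not b) or not a, w2
14. not a, w2
Accessibility: w0Rw0, w0Rw1, w1Rw1, w1Rw2, w2Rw2
Complete open branch: countermodel on a T-frame, so not valid in T, nor in K (the same frame is also a K-frame).
S4-tableau for the negation not (Dia Dia ((b and not b) or not a) implies Dia ((b and not b) or not a)):
1. not (Dia Dia ((b and not b) or not a) implies Dia ((b and not b) or not a)), w0
2. Dia Dia ((b and not b) or not a), w0
3. not Dia ((b and not b) or not a), w0
4. not ((b and not b) or not a), w0
5. not (b and not b), w0
6. a, w0
7. b, w0
8. Dia ((b and not b) or not a), w1
9. not ((b and not b) or not a), w1
10. not (b and not b), w1
11. a, w1
12. b, w1
13. (b and not b) or not a, w2
14. not ((b and not b) or not a), w2
15. not (b and not b), w2
16. a, w2
17. b and not b, w2
18. b, w2
19. not b, w2
Accessibility: w0Rw0, w0Rw1, w0Rw2, w1Rw1, w1Rw2, w2Rw2
Branch closes: b and not b both at w2.
Every branch closes (one shown): valid in S4, hence also in S5 (every theorem of S4 is a theorem of S5).

S4, S5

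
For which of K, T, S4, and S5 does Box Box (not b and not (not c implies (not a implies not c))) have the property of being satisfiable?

T-tableau for the formula:
1. Box Box (not b and not (not c implies (not a implies not c))), 0
2. Box (not b and not (not c implies (not a implies not c))), 0   [Box-rule on 1 via 0R0]
3. not b and not (not c implies (not a implies not c)), 0   [Box-rule on 2 via 0R0]
4. not b, 0   [and-rule on 3]
5. not (not c implies (not a implies not c)), 0   [and-rule on 3]
6. not c, 0   [neg-implies-rule on 5]
7. not (not a implies not c), 0   [neg-implies-rule on 5]
8. not a, 0   [neg-implies-rule on 7]
9. c, 0   [neg-implies-rule on 7]
Accessibility: 0R0
Branch closes: c and not c both at 0.
Every branch closes (one shown): unsatisfiable in T, hence also in S4, S5 (every S4/S5-frame is a T-frame).
K-tableau for the formula:
1. Box Box (not b and not (not c implies (not a implies not c))), 0
Complete open branch: satisfiable in K.

K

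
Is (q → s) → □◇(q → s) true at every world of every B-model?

Tableau for the negation ¬((q → s) → □◇(q → s)):
1. ¬((q → s) → □◇(q → s)), w0
2. q → s, w0   [¬→-rule on 1]
3. ¬□◇(q → s), w0   [¬→-rule on 1]
4. s, w0   [→-rule on 2 (branches; this branch)]
5. ¬◇(q → s), w1   [¬□-rule on 3: fresh world w1, w0Rw1]
6. ¬(q → s), w0   [¬◇-rule on 5 via w1Rw0]
7. q, w0   [¬→-rule on 6]
8. ¬s, w0   [¬→-rule on 6]
Accessibility: w0Rw0, w0Rw1, w1Rw0, w1Rw1
Branch closes: s and ¬s both at w0.
Every branch of the negation's tableau closes; the branch above is one of them.

Valid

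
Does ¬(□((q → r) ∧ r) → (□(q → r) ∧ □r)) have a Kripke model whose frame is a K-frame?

No, unsatisfiable

1. ¬(□((q → r) ∧ r) → (□(q → r) ∧ □r)), 0
2. □((q → r) ∧ r), 0
3. ¬(□(q → r) ∧ □r), 0
4. ¬□(q → r), 0
5. ¬(q → r), 1
6. q, 1
7. ¬r, 1
8. (q → r) ∧ r, 1
9. q → r, 1
10. r, 1
Accessibility: 0R1
Branch closes: r and ¬r both at 1.
(One branch shown.) All branches close.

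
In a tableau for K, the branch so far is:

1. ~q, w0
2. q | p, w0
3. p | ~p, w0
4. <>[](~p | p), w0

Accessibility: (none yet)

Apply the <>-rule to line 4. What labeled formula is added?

a fresh world w1 with w0Rw1, and [](~p | p) at w1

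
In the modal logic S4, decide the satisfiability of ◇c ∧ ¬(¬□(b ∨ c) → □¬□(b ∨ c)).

Yes, satisfiable

1. ◇c ∧ ¬(¬□(b ∨ c) → □¬□(b ∨ c)), u
2. ◇c, u
3. ¬(¬□(b ∨ c) → □¬□(b ∨ c)), u
4. ¬□(b ∨ c), u
5. ¬□¬□(b ∨ c), u
6. c, v
7. ¬(b ∨ c), w
8. ¬b, w
9. ¬c, w
10. □(b ∨ c), x
11. b ∨ c, x
12. c, x
Accessibility: uRu, uRv, uRw, uRx, vRv, wRw, xRx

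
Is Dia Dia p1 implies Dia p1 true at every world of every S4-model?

Tableau for the negation not (Dia Dia p1 implies Dia p1):
1. not (Dia Dia p1 implies Dia p1), 0
2. Dia Dia p1, 0   [neg-implies-rule on 1]
3. not Dia p1, 0   [neg-implies-rule on 1]
4. not p1, 0   [neg-Dia-rule on 3 via 0R0]
5. Dia p1, 1   [Dia-rule on 2: fresh world 1, 0R1]
6. not p1, 1   [neg-Dia-rule on 3 via 0R1]
7. p1, 2   [Dia-rule on 5: fresh world 2, 1R2]
8. not p1, 2   [neg-Dia-rule on 3 via 0R2]
Accessibility: 0R0, 0R1, 0R2, 1R1, 1R2, 2R2
Branch closes: p1 and not p1 both at 2.
Every branch of the negation's tableau closes; the branch above is one of them.

Valid in S4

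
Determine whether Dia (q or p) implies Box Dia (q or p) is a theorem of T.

Tableau for the negation not (Dia (q or p) implies Box Dia (q or p)):
1. not (Dia (q or p) implies Box Dia (q or p)), u
2. Dia (q or p), u
3. not Box Dia (q or p), u
4. q or p, v
5. p, v
6. not Dia (q or p), w
7. not (q or p), w
8. not q, w
9. not p, w
Accessibility: uRu, uRv, uRw, vRv, wRw
The negation has an open branch (countermodel exists).

Invalid (countermodel exists)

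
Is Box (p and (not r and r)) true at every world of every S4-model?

Invalid (countermodel exists)

Tableau for the negation not Box (p and (not r and r)):
1. not Box (p and (not r and r)), w0
2. not (p and (not r and r)), w1
3. not (not r and r), w1
4. not r, w1
Accessibility: w0Rw0, w0Rw1, w1Rw1
The negation has an open branch (countermodel exists).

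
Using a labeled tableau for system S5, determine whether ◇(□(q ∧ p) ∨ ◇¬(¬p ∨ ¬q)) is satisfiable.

1. ◇(□(q ∧ p) ∨ ◇¬(¬p ∨ ¬q)), w0
2. □(q ∧ p) ∨ ◇¬(¬p ∨ ¬q), w1
3. ◇¬(¬p ∨ ¬q), w1
4. ¬(¬p ∨ ¬q), w2
5. p, w2
6. q, w2
Accessibility: w0Rw0, w0Rw1, w0Rw2, w1Rw0, w1Rw1, w1Rw2, w2Rw0, w2Rw1, w2Rw2

Satisfiable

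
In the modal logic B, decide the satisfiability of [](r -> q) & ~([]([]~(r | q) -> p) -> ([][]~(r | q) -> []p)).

1. [](r -> q) & ~([]([]~(r | q) -> p) -> ([][]~(r | q) -> []p)), 0
2. [](r -> q), 0
3. ~([]([]~(r | q) -> p) -> ([][]~(r | q) -> []p)), 0
4. []([]~(r | q) -> p), 0
5. ~([][]~(r | q) -> []p), 0
6. [][]~(r | q), 0
7. ~[]p, 0
8. r -> q, 0
9. []~(r | q) -> p, 0
10. []~(r | q), 0
11. ~(r | q), 0
12. ~r, 0
13. ~q, 0
14. ~[]~(r | q), 0
15. ~p, 1
16. r -> q, 1
17. []~(r | q) -> p, 1
18. []~(r | q), 1
19. ~(r | q), 1
20. ~r, 1
21. ~q, 1
22. ~[]~(r | q), 1
23. r | q, 2
24. r -> q, 2
25. []~(r | q) -> p, 2
26. []~(r | q), 2
27. ~(r | q), 2
28. ~r, 2
29. ~q, 2
30. q, 2
Accessibility: 0R0, 0R1, 0R2, 1R0, 1R1, 2R0, 2R2
Branch closes: q and ~q both at 2.
Every branch closes; the branch above is one of them.

Unsatisfiable (every branch closes)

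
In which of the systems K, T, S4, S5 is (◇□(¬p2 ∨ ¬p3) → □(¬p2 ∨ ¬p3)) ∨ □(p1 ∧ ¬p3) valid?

S5-tableau for the negation ¬((◇□(¬p2 ∨ ¬p3) → □(¬p2 ∨ ¬p3)) ∨ □(p1 ∧ ¬p3)):
1. ¬((◇□(¬p2 ∨ ¬p3) → □(¬p2 ∨ ¬p3)) ∨ □(p1 ∧ ¬p3)), 0
2. ¬(◇□(¬p2 ∨ ¬p3) → □(¬p2 ∨ ¬p3)), 0
3. ¬□(p1 ∧ ¬p3), 0
4. ◇□(¬p2 ∨ ¬p3), 0
5. ¬□(¬p2 ∨ ¬p3), 0
6. ¬(p1 ∧ ¬p3), 1
7. p3, 1
8. □(¬p2 ∨ ¬p3), 2
9. ¬p2 ∨ ¬p3, 0
10. ¬p2 ∨ ¬p3, 1
11. ¬p2 ∨ ¬p3, 2
12. ¬p3, 0
13. ¬p2, 1
14. ¬p3, 2
15. ¬(¬p2 ∨ ¬p3), 3
16. p2, 3
17. p3, 3
18. ¬p2 ∨ ¬p3, 3
19. ¬p3, 3
Accessibility: 0R0, 0R1, 0R2, 0R3, 1R0, 1R1, 1R2, 1R3, 2R0, 2R1, 2R2, 2R3, 3R0, 3R1, 3R2, 3R3
Branch closes: p3 and ¬p3 both at 3.
Every branch closes (one shown): valid in S5.
S4-tableau for the negation ¬((◇□(¬p2 ∨ ¬p3) → □(¬p2 ∨ ¬p3)) ∨ □(p1 ∧ ¬p3)):
1. ¬((◇□(¬p2 ∨ ¬p3) → □(¬p2 ∨ ¬p3)) ∨ □(p1 ∧ ¬p3)), 0
2. ¬(◇□(¬p2 ∨ ¬p3) → □(¬p2 ∨ ¬p3)), 0
3. ¬□(p1 ∧ ¬p3), 0
4. ◇□(¬p2 ∨ ¬p3), 0
5. ¬□(¬p2 ∨ ¬p3), 0
6. ¬(p1 ∧ ¬p3), 1
7. p3, 1
8. □(¬p2 ∨ ¬p3), 2
9. ¬p2 ∨ ¬p3, 2
10. ¬p3, 2
11. ¬(¬p2 ∨ ¬p3), 3
12. p2, 3
13. p3, 3
Accessibility: 0R0, 0R1, 0R2, 0R3, 1R1, 2R2, 3R3
Complete open branch: countermodel on an S4-frame, so not valid in S4, nor in K, T (the same frame is also a K-frame and a T-frame).

S5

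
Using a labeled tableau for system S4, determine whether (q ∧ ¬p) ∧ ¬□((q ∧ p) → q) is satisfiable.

1. (q ∧ ¬p) ∧ ¬□((q ∧ p) → q), w0
2. q ∧ ¬p, w0   [∧-rule on 1]
3. ¬□((q ∧ p) → q), w0   [∧-rule on 1]
4. q, w0   [∧-rule on 2]
5. ¬p, w0   [∧-rule on 2]
6. ¬((q ∧ p) → q), w1   [¬□-rule on 3: fresh world w1, w0Rw1]
7. q ∧ p, w1   [¬→-rule on 6]
8. ¬q, w1   [¬→-rule on 6]
9. q, w1   [∧-rule on 7]
10. p, w1   [∧-rule on 7]
Accessibility: w0Rw0, w0Rw1, w1Rw1
Branch closes: q and ¬q both at w1.
Every branch closes; the branch above is one of them.

No, unsatisfiable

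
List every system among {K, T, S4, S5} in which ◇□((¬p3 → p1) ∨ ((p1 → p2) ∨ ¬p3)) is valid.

T, S4, S5

K-tableau for the negation ¬◇□((¬p3 → p1) ∨ ((p1 → p2) ∨ ¬p3)):
1. ¬◇□((¬p3 → p1) ∨ ((p1 → p2) ∨ ¬p3)), u
Complete open branch: countermodel on a K-frame, so not valid in K.
T-tableau for the negation ¬◇□((¬p3 → p1) ∨ ((p1 → p2) ∨ ¬p3)):
1. ¬◇□((¬p3 → p1) ∨ ((p1 → p2) ∨ ¬p3)), u
2. ¬□((¬p3 → p1) ∨ ((p1 → p2) ∨ ¬p3)), u
3. ¬((¬p3 → p1) ∨ ((p1 → p2) ∨ ¬p3)), v
4. ¬(¬p3 → p1), v
5. ¬((p1 → p2) ∨ ¬p3), v
6. ¬p3, v
7. ¬p1, v
8. ¬(p1 → p2), v
9. p3, v
Accessibility: uRu, uRv, vRv
Branch closes: p3 and ¬p3 both at v.
Every branch closes (one shown): valid in T, hence also in S4, S5 (every theorem of T is a theorem of S4 and S5).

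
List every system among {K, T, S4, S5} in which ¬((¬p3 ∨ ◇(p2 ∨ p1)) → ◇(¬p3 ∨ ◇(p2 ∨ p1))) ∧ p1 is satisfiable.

T-tableau for the formula:
1. ¬((¬p3 ∨ ◇(p2 ∨ p1)) → ◇(¬p3 ∨ ◇(p2 ∨ p1))) ∧ p1, 0
2. ¬((¬p3 ∨ ◇(p2 ∨ p1)) → ◇(¬p3 ∨ ◇(p2 ∨ p1))), 0
3. p1, 0
4. ¬p3 ∨ ◇(p2 ∨ p1), 0
5. ¬◇(¬p3 ∨ ◇(p2 ∨ p1)), 0
6. ¬(¬p3 ∨ ◇(p2 ∨ p1)), 0
7. p3, 0
8. ¬◇(p2 ∨ p1), 0
9. ¬(p2 ∨ p1), 0
10. ¬p2, 0
11. ¬p1, 0
Accessibility: 0R0
Branch closes: p1 and ¬p1 both at 0.
Every branch closes (one shown): unsatisfiable in T, hence also in S4, S5 (every S4/S5-frame is a T-frame).
K-tableau for the formula:
1. ¬((¬p3 ∨ ◇(p2 ∨ p1)) → ◇(¬p3 ∨ ◇(p2 ∨ p1))) ∧ p1, 0
2. ¬((¬p3 ∨ ◇(p2 ∨ p1)) → ◇(¬p3 ∨ ◇(p2 ∨ p1))), 0
3. p1, 0
4. ¬p3 ∨ ◇(p2 ∨ p1), 0
5. ¬◇(¬p3 ∨ ◇(p2 ∨ p1)), 0
6. ◇(p2 ∨ p1), 0
7. p2 ∨ p1, 1
8. ¬(¬p3 ∨ ◇(p2 ∨ p1)), 1
9. p3, 1
10. ¬◇(p2 ∨ p1), 1
11. p1, 1
Accessibility: 0R1
Complete open branch: satisfiable in K.

K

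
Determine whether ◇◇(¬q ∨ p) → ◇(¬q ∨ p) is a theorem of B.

Tableau for the negation ¬(◇◇(¬q ∨ p) → ◇(¬q ∨ p)):
1. ¬(◇◇(¬q ∨ p) → ◇(¬q ∨ p)), u
2. ◇◇(¬q ∨ p), u
3. ¬◇(¬q ∨ p), u
4. ¬(¬q ∨ p), u
5. q, u
6. ¬p, u
7. ◇(¬q ∨ p), v
8. ¬(¬q ∨ p), v
9. q, v
10. ¬p, v
11. ¬q ∨ p, w
12. p, w
Accessibility: uRu, uRv, vRu, vRv, vRw, wRv, wRw
The negation has an open branch (countermodel exists).

No, not valid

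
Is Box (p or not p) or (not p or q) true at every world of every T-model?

Tableau for the negation not (Box (p or not p) or (not p or q)):
1. not (Box (p or not p) or (not p or q)), w0
2. not Box (p or not p), w0
3. not (not p or q), w0
4. p, w0
5. not q, w0
6. not (p or not p), w1
7. not p, w1
8. p, w1
Accessibility: w0Rw0, w0Rw1, w1Rw1
Branch closes: p and not p both at w1.
Every branch of the negation's tableau closes; the branch above is one of them.

Yes, valid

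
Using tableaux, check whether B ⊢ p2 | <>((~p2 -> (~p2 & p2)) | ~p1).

No, not valid

Tableau for the negation ~(p2 | <>((~p2 -> (~p2 & p2)) | ~p1)):
1. ~(p2 | <>((~p2 -> (~p2 & p2)) | ~p1)), w0
2. ~p2, w0
3. ~<>((~p2 -> (~p2 & p2)) | ~p1), w0
4. ~((~p2 -> (~p2 & p2)) | ~p1), w0
5. ~(~p2 -> (~p2 & p2)), w0
6. p1, w0
7. ~(~p2 & p2), w0
Accessibility: w0Rw0
The negation has an open branch (countermodel exists).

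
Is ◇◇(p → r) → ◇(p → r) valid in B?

Tableau for the negation ¬(◇◇(p → r) → ◇(p → r)):
1. ¬(◇◇(p → r) → ◇(p → r)), u
2. ◇◇(p → r), u
3. ¬◇(p → r), u
4. ¬(p → r), u
5. p, u
6. ¬r, u
7. ◇(p → r), v
8. ¬(p → r), v
9. p, v
10. ¬r, v
11. p → r, w
12. r, w
Accessibility: uRu, uRv, vRu, vRv, vRw, wRv, wRw
The negation has an open branch (countermodel exists).

Invalid (countermodel exists)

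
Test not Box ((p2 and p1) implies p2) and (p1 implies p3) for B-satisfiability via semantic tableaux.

1. not Box ((p2 and p1) implies p2) and (p1 implies p3), 0
2. not Box ((p2 and p1) implies p2), 0
3. p1 implies p3, 0
4. p3, 0
5. not ((p2 and p1) implies p2), 1
6. p2 and p1, 1
7. not p2, 1
8. p2, 1
9. p1, 1
Accessibility: 0R0, 0R1, 1R0, 1R1
Branch closes: p2 and not p2 both at 1.
Every branch closes; the branch above is one of them.

Unsatisfiable (every branch closes)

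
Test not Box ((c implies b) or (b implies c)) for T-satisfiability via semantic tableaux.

Unsatisfiable (every branch closes)

1. not Box ((c implies b) or (b implies c)), w0
2. not ((c implies b) or (b implies c)), w1   [neg-Box-rule on 1: fresh world w1, w0Rw1]
3. not (c implies b), w1   [neg-or-rule on 2]
4. not (b implies c), w1   [neg-or-rule on 2]
5. c, w1   [neg-implies-rule on 3]
6. not b, w1   [neg-implies-rule on 3]
7. b, w1   [neg-implies-rule on 4]
8. not c, w1   [neg-implies-rule on 4]
Accessibility: w0Rw0, w0Rw1, w1Rw1
Branch closes: b and not b both at w1.
All branches of the tableau close; one closing branch shown above.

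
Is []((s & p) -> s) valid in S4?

Tableau for the negation ~[]((s & p) -> s):
1. ~[]((s & p) -> s), u
2. ~((s & p) -> s), v   [~[]-rule on 1: fresh world v, uRv]
3. s & p, v   [~->-rule on 2]
4. ~s, v   [~->-rule on 2]
5. s, v   [&-rule on 3]
6. p, v   [&-rule on 3]
Accessibility: uRu, uRv, vRv
Branch closes: s and ~s both at v.
Every branch of the negation's tableau closes; the branch above is one of them.

Valid in S4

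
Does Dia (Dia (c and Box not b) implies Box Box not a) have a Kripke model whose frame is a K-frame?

Yes, satisfiable

1. Dia (Dia (c and Box not b) implies Box Box not a), w0
2. Dia (c and Box not b) implies Box Box not a, w1
3. Box Box not a, w1
Accessibility: w0Rw1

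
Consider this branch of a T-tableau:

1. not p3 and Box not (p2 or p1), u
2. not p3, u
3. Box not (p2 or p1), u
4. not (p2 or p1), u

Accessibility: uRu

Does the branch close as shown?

No atom appears with both signs at the same world.

No, open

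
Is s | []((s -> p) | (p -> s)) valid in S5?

Yes, valid

Tableau for the negation ~(s | []((s -> p) | (p -> s))):
1. ~(s | []((s -> p) | (p -> s))), w0
2. ~s, w0
3. ~[]((s -> p) | (p -> s)), w0
4. ~((s -> p) | (p -> s)), w1
5. ~(s -> p), w1
6. ~(p -> s), w1
7. s, w1
8. ~p, w1
9. p, w1
10. ~s, w1
Accessibility: w0Rw0, w0Rw1, w1Rw0, w1Rw1
Branch closes: p and ~p both at w1.
All branches of the negation close; one closing branch shown above.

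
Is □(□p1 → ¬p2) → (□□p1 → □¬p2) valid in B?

Valid in B

Tableau for the negation ¬(□(□p1 → ¬p2) → (□□p1 → □¬p2)):
1. ¬(□(□p1 → ¬p2) → (□□p1 → □¬p2)), u
2. □(□p1 → ¬p2), u
3. ¬(□□p1 → □¬p2), u
4. □□p1, u
5. ¬□¬p2, u
6. □p1 → ¬p2, u
7. □p1, u
8. p1, u
9. ¬□p1, u
10. p2, v
11. □p1 → ¬p2, v
12. □p1, v
13. p1, v
14. ¬□p1, v
15. ¬p1, w
16. □p1 → ¬p2, w
17. □p1, w
18. p1, w
Accessibility: uRu, uRv, uRw, vRu, vRv, wRu, wRw
Branch closes: p1 and ¬p1 both at w.
Every branch of the negation's tableau closes; the branch above is one of them.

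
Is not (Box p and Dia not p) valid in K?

Valid

Tableau for the negation Box p and Dia not p:
1. Box p and Dia not p, 0
2. Box p, 0
3. Dia not p, 0
4. not p, 1
5. p, 1
Accessibility: 0R1
Branch closes: p and not p both at 1.
All branches of the negation close; one closing branch shown above.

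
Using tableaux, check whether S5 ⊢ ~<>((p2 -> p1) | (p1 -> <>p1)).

Invalid (countermodel exists)

Tableau for the negation <>((p2 -> p1) | (p1 -> <>p1)):
1. <>((p2 -> p1) | (p1 -> <>p1)), w0
2. (p2 -> p1) | (p1 -> <>p1), w1
3. p1 -> <>p1, w1
4. <>p1, w1
5. p1, w2
Accessibility: w0Rw0, w0Rw1, w0Rw2, w1Rw0, w1Rw1, w1Rw2, w2Rw0, w2Rw1, w2Rw2
The negation has an open branch (countermodel exists).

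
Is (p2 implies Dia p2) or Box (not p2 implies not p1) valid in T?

Yes, valid

Tableau for the negation not ((p2 implies Dia p2) or Box (not p2 implies not p1)):
1. not ((p2 implies Dia p2) or Box (not p2 implies not p1)), 0
2. not (p2 implies Dia p2), 0
3. not Box (not p2 implies not p1), 0
4. p2, 0
5. not Dia p2, 0
6. not p2, 0
Accessibility: 0R0
Branch closes: p2 and not p2 both at 0.
Every branch of the negation's tableau closes; the branch above is one of them.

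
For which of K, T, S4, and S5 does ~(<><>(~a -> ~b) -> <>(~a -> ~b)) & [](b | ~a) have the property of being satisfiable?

T-tableau for the formula:
1. ~(<><>(~a -> ~b) -> <>(~a -> ~b)) & [](b | ~a), w0
2. ~(<><>(~a -> ~b) -> <>(~a -> ~b)), w0
3. [](b | ~a), w0
4. <><>(~a -> ~b), w0
5. ~<>(~a -> ~b), w0
6. b | ~a, w0
7. ~(~a -> ~b), w0
8. ~a, w0
9. b, w0
10. <>(~a -> ~b), w1
11. b | ~a, w1
12. ~(~a -> ~b), w1
13. ~a, w1
14. b, w1
15. ~a -> ~b, w2
16. ~b, w2
Accessibility: w0Rw0, w0Rw1, w1Rw1, w1Rw2, w2Rw2
Complete open branch: satisfiable in T, hence also in K (this T-model is also a K-model).
S4-tableau for the formula:
1. ~(<><>(~a -> ~b) -> <>(~a -> ~b)) & [](b | ~a), w0
2. ~(<><>(~a -> ~b) -> <>(~a -> ~b)), w0
3. [](b | ~a), w0
4. <><>(~a -> ~b), w0
5. ~<>(~a -> ~b), w0
6. b | ~a, w0
7. ~(~a -> ~b), w0
8. ~a, w0
9. b, w0
10. <>(~a -> ~b), w1
11. b | ~a, w1
12. ~(~a -> ~b), w1
13. ~a, w1
14. b, w1
15. ~a -> ~b, w2
16. b | ~a, w2
17. ~(~a -> ~b), w2
18. ~a, w2
19. b, w2
20. ~b, w2
Accessibility: w0Rw0, w0Rw1, w0Rw2, w1Rw1, w1Rw2, w2Rw2
Branch closes: b and ~b both at w2.
Every branch closes (one shown): unsatisfiable in S4, hence also in S5 (every S5-frame is an S4-frame).

K, T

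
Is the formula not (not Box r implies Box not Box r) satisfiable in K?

1. not (not Box r implies Box not Box r), w0
2. not Box r, w0
3. not Box not Box r, w0
4. not r, w1
5. Box r, w2
Accessibility: w0Rw1, w0Rw2

Yes, satisfiable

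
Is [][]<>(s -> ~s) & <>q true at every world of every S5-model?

Invalid (countermodel exists)

Tableau for the negation ~([][]<>(s -> ~s) & <>q):
1. ~([][]<>(s -> ~s) & <>q), u
2. ~<>q, u   [~&-rule on 1 (branches; this branch)]
3. ~q, u   [~<>-rule on 2 via uRu]
Accessibility: uRu
The negation has an open branch (countermodel exists).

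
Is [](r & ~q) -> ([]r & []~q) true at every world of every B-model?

Valid

Tableau for the negation ~([](r & ~q) -> ([]r & []~q)):
1. ~([](r & ~q) -> ([]r & []~q)), 0
2. [](r & ~q), 0
3. ~([]r & []~q), 0
4. r & ~q, 0
5. r, 0
6. ~q, 0
7. ~[]~q, 0
8. q, 1
9. r & ~q, 1
10. r, 1
11. ~q, 1
Accessibility: 0R0, 0R1, 1R0, 1R1
Branch closes: q and ~q both at 1.
All branches of the negation close; one closing branch shown above.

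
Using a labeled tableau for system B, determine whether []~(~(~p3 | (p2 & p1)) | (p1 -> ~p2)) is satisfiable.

Satisfiable

1. []~(~(~p3 | (p2 & p1)) | (p1 -> ~p2)), w0
2. ~(~(~p3 | (p2 & p1)) | (p1 -> ~p2)), w0
3. ~p3 | (p2 & p1), w0
4. ~(p1 -> ~p2), w0
5. p1, w0
6. p2, w0
7. p2 & p1, w0
Accessibility: w0Rw0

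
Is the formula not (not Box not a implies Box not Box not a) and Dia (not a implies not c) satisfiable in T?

Yes, satisfiable

1. not (not Box not a implies Box not Box not a) and Dia (not a implies not c), 0
2. not (not Box not a implies Box not Box not a), 0
3. Dia (not a implies not c), 0
4. not Box not a, 0
5. not Box not Box not a, 0
6. not a implies not c, 1
7. not c, 1
8. a, 2
9. Box not a, 3
10. not a, 3
Accessibility: 0R0, 0R1, 0R2, 0R3, 1R1, 2R2, 3R3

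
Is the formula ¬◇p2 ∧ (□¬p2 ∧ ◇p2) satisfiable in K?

Unsatisfiable

1. ¬◇p2 ∧ (□¬p2 ∧ ◇p2), u
2. ¬◇p2, u
3. □¬p2 ∧ ◇p2, u
4. □¬p2, u
5. ◇p2, u
6. p2, v
7. ¬p2, v
Accessibility: uRv
Branch closes: p2 and ¬p2 both at v.
(One branch shown.) All branches close.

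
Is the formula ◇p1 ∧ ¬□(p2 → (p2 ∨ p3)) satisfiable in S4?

1. ◇p1 ∧ ¬□(p2 → (p2 ∨ p3)), 0
2. ◇p1, 0
3. ¬□(p2 → (p2 ∨ p3)), 0
4. p1, 1
5. ¬(p2 → (p2 ∨ p3)), 2
6. p2, 2
7. ¬(p2 ∨ p3), 2
8. ¬p2, 2
9. ¬p3, 2
Accessibility: 0R0, 0R1, 0R2, 1R1, 2R2
Branch closes: p2 and ¬p2 both at 2.
Every branch closes; the branch above is one of them.

No, unsatisfiable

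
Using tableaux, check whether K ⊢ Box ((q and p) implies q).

Tableau for the negation not Box ((q and p) implies q):
1. not Box ((q and p) implies q), w0
2. not ((q and p) implies q), w1
3. q and p, w1
4. not q, w1
5. q, w1
6. p, w1
Accessibility: w0Rw1
Branch closes: q and not q both at w1.
All branches of the negation close; one closing branch shown above.

Yes, valid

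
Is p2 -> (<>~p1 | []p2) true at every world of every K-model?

No, not valid

Tableau for the negation ~(p2 -> (<>~p1 | []p2)):
1. ~(p2 -> (<>~p1 | []p2)), 0
2. p2, 0
3. ~(<>~p1 | []p2), 0
4. ~<>~p1, 0
5. ~[]p2, 0
6. ~p2, 1
7. p1, 1
Accessibility: 0R1
The negation has an open branch (countermodel exists).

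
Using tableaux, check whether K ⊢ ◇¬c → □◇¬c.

Invalid (countermodel exists)

Tableau for the negation ¬(◇¬c → □◇¬c):
1. ¬(◇¬c → □◇¬c), w0
2. ◇¬c, w0
3. ¬□◇¬c, w0
4. ¬c, w1
5. ¬◇¬c, w2
Accessibility: w0Rw1, w0Rw2
The negation has an open branch (countermodel exists).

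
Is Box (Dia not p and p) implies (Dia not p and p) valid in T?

Tableau for the negation not (Box (Dia not p and p) implies (Dia not p and p)):
1. not (Box (Dia not p and p) implies (Dia not p and p)), w0
2. Box (Dia not p and p), w0
3. not (Dia not p and p), w0
4. Dia not p and p, w0
5. Dia not p, w0
6. p, w0
7. not Dia not p, w0
8. not p, w1
9. Dia not p and p, w1
10. Dia not p, w1
11. p, w1
Accessibility: w0Rw0, w0Rw1, w1Rw1
Branch closes: p and not p both at w1.
Every branch of the negation's tableau closes; the branch above is one of them.

Valid in T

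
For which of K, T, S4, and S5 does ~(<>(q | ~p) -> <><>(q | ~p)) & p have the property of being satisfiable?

K

T-tableau for the formula:
1. ~(<>(q | ~p) -> <><>(q | ~p)) & p, u
2. ~(<>(q | ~p) -> <><>(q | ~p)), u
3. p, u
4. <>(q | ~p), u
5. ~<><>(q | ~p), u
6. ~<>(q | ~p), u
7. ~(q | ~p), u
8. ~q, u
9. q | ~p, v
10. ~<>(q | ~p), v
11. ~(q | ~p), v
12. ~q, v
13. p, v
14. ~p, v
Accessibility: uRu, uRv, vRv
Branch closes: p and ~p both at v.
Every branch closes (one shown): unsatisfiable in T, hence also in S4, S5 (every S4/S5-frame is a T-frame).
K-tableau for the formula:
1. ~(<>(q | ~p) -> <><>(q | ~p)) & p, u
2. ~(<>(q | ~p) -> <><>(q | ~p)), u
3. p, u
4. <>(q | ~p), u
5. ~<><>(q | ~p), u
6. q | ~p, v
7. ~<>(q | ~p), v
8. ~p, v
Accessibility: uRv
Complete open branch: satisfiable in K.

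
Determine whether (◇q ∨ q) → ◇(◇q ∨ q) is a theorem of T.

Valid in T

Tableau for the negation ¬((◇q ∨ q) → ◇(◇q ∨ q)):
1. ¬((◇q ∨ q) → ◇(◇q ∨ q)), w0
2. ◇q ∨ q, w0
3. ¬◇(◇q ∨ q), w0
4. ¬(◇q ∨ q), w0
5. ¬◇q, w0
6. ¬q, w0
7. ◇q, w0
8. q, w1
9. ¬(◇q ∨ q), w1
10. ¬◇q, w1
11. ¬q, w1
Accessibility: w0Rw0, w0Rw1, w1Rw1
Branch closes: q and ¬q both at w1.
Every branch of the negation's tableau closes; the branch above is one of them.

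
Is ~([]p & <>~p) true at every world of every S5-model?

Tableau for the negation []p & <>~p:
1. []p & <>~p, u
2. []p, u   [&-rule on 1]
3. <>~p, u   [&-rule on 1]
4. p, u   [[]-rule on 2 via uRu]
5. ~p, v   [<>-rule on 3: fresh world v, uRv]
6. p, v   [[]-rule on 2 via uRv]
Accessibility: uRu, uRv, vRu, vRv
Branch closes: p and ~p both at v.
Every branch of the negation's tableau closes; the branch above is one of them.

Valid in S5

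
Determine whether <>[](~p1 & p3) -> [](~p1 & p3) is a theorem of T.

Not valid

Tableau for the negation ~(<>[](~p1 & p3) -> [](~p1 & p3)):
1. ~(<>[](~p1 & p3) -> [](~p1 & p3)), 0
2. <>[](~p1 & p3), 0
3. ~[](~p1 & p3), 0
4. [](~p1 & p3), 1
5. ~p1 & p3, 1
6. ~p1, 1
7. p3, 1
8. ~(~p1 & p3), 2
9. ~p3, 2
Accessibility: 0R0, 0R1, 0R2, 1R1, 2R2
The negation has an open branch (countermodel exists).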